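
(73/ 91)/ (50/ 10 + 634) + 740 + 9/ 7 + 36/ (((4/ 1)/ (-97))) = -131.71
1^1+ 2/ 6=4/ 3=1.33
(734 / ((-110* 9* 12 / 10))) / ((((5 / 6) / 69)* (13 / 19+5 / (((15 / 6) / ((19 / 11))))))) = -160379 / 12975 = -12.36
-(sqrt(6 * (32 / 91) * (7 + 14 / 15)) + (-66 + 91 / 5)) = 239 / 5 - 8 * sqrt(1105) / 65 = 43.71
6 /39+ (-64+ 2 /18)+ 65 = 148 /117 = 1.26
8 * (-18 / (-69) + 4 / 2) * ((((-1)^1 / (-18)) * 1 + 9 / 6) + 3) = 82.40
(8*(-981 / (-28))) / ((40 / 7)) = 981 / 20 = 49.05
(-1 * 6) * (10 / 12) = -5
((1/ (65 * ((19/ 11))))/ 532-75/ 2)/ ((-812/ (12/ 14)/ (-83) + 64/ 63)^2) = -96238513743057/ 396485292578960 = -0.24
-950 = -950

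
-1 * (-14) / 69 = 0.20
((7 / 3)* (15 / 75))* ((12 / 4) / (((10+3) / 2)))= 0.22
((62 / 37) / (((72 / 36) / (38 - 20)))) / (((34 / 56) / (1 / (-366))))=-2604 / 38369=-0.07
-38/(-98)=19/49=0.39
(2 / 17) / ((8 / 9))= 9 / 68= 0.13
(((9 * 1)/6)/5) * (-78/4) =-117/20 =-5.85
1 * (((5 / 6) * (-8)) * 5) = -33.33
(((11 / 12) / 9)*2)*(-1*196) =-1078 / 27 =-39.93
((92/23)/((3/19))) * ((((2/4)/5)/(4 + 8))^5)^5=19/7154716248305175972009738240000000000000000000000000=0.00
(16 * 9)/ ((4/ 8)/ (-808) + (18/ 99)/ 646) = -826797312/ 1937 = -426844.25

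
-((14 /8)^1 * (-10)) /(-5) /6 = -7 /12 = -0.58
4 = 4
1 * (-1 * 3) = -3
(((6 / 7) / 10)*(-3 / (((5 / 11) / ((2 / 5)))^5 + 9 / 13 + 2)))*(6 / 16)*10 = -50247912 / 239034635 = -0.21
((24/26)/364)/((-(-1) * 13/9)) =27/15379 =0.00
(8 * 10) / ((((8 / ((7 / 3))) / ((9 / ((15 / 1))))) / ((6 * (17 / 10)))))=714 / 5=142.80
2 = 2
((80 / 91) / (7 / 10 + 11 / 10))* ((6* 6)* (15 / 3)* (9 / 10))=7200 / 91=79.12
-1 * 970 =-970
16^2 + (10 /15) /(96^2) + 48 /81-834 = -2660693 /4608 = -577.41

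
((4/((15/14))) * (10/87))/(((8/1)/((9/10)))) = 7/145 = 0.05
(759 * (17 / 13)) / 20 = 12903 / 260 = 49.63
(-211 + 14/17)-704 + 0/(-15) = -914.18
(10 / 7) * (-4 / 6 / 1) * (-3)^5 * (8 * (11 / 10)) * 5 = 71280 / 7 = 10182.86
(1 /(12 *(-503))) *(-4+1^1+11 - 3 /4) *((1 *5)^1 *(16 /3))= -145 /4527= -0.03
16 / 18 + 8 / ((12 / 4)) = 32 / 9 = 3.56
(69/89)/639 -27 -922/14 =-12321889/132699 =-92.86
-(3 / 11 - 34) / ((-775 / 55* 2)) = -371 / 310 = -1.20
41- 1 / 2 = 81 / 2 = 40.50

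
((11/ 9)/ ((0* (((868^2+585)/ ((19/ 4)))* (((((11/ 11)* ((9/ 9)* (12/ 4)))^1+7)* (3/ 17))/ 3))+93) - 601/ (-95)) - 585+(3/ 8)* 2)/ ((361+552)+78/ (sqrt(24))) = -22649613613/ 35384242761+322502713* sqrt(6)/ 70768485522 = -0.63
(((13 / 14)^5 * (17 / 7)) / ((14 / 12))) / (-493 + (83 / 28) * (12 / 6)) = -6311981 / 2139329416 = -0.00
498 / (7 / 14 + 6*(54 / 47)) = 46812 / 695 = 67.36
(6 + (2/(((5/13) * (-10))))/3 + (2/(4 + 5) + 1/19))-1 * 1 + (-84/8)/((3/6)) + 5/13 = -15.51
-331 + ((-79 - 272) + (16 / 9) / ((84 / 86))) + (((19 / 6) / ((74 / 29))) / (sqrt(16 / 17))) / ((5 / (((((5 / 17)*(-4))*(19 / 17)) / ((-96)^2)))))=-128554 / 189 - 10469*sqrt(17) / 1182560256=-680.18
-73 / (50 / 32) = -1168 / 25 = -46.72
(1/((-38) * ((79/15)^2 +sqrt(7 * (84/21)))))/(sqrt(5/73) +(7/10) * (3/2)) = -164250/(19 * (20 * sqrt(365) +1533) * (450 * sqrt(7) +6241)) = -0.00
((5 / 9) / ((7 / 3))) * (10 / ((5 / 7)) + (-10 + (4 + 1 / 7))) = 1.94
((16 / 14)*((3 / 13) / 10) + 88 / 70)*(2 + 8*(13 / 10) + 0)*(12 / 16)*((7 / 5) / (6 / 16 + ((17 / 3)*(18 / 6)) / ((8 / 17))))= 744 / 1625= 0.46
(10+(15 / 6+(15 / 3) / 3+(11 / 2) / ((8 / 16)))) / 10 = 151 / 60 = 2.52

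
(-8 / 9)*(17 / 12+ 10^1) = -274 / 27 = -10.15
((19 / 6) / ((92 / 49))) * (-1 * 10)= -16.87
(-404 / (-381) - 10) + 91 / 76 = -7.74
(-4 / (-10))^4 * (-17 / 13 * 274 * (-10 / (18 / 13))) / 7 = 74528 / 7875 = 9.46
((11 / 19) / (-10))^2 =121 / 36100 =0.00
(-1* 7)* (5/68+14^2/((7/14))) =-186627/68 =-2744.51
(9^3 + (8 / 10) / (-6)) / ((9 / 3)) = 10933 / 45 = 242.96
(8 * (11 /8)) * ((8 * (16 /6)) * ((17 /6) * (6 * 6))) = 23936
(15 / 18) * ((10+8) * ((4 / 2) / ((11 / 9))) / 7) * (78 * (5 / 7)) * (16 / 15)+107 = 169993 / 539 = 315.39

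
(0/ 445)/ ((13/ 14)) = 0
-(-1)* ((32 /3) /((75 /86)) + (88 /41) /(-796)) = 22448618 /1835775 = 12.23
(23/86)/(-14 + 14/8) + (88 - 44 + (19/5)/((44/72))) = 50.20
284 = 284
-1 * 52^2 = -2704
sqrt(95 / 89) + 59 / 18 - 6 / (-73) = sqrt(8455) / 89 + 4415 / 1314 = 4.39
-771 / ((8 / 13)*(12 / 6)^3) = -10023 / 64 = -156.61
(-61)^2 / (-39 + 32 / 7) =-26047 / 241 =-108.08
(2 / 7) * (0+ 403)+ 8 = 862 / 7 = 123.14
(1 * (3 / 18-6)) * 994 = -17395 / 3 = -5798.33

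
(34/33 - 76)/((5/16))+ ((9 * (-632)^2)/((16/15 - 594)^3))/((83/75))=-288953105890358056/1204379694821985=-239.92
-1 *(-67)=67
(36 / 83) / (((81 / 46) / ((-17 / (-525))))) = 3128 / 392175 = 0.01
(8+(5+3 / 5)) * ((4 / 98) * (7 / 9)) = 136 / 315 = 0.43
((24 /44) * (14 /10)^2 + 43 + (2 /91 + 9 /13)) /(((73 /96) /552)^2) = 242085173133312 /10258325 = 23598898.76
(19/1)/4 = 19/4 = 4.75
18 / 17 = 1.06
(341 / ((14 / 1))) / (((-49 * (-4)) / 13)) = 4433 / 2744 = 1.62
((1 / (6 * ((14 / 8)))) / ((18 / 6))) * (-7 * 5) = -10 / 9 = -1.11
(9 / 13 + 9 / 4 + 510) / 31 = 26673 / 1612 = 16.55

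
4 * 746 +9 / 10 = 29849 / 10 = 2984.90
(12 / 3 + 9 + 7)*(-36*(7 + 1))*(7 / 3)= -13440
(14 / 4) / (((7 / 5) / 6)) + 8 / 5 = 83 / 5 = 16.60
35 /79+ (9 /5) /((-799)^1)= 139114 /315605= 0.44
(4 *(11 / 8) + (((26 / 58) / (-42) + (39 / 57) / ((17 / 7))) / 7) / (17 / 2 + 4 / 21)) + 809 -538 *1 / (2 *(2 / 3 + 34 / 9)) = 28871604499 / 38292296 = 753.98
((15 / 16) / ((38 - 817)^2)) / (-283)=-15 / 2747776048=-0.00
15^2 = 225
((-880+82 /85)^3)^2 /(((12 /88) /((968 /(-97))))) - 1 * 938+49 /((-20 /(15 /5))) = -4940696830108428278374461342340247 /146334012062500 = -33763147476597795740.66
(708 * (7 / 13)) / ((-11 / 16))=-79296 / 143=-554.52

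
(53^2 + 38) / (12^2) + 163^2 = 26588.77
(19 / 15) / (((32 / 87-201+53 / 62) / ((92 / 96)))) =-0.01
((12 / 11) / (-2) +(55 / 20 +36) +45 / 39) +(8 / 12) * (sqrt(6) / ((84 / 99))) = 11 * sqrt(6) / 14 +22513 / 572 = 41.28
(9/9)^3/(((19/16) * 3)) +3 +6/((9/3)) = 301/57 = 5.28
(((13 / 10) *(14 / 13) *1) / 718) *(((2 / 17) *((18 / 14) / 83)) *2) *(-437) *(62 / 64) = -121923 / 40523920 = -0.00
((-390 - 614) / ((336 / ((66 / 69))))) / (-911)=2761 / 880026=0.00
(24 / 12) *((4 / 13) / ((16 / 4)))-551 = -7161 / 13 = -550.85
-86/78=-43/39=-1.10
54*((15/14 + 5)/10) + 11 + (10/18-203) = -19991/126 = -158.66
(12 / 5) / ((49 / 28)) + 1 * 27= 993 / 35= 28.37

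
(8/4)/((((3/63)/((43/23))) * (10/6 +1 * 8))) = 5418/667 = 8.12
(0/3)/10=0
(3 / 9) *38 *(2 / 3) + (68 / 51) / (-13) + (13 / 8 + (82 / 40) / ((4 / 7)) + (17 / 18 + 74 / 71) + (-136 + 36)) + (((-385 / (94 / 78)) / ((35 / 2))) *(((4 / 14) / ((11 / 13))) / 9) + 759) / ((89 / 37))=4491048618779 / 19458981360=230.80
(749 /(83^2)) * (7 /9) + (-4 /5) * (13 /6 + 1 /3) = -118759 /62001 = -1.92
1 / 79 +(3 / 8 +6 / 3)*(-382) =-907.24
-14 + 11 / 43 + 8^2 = 2161 / 43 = 50.26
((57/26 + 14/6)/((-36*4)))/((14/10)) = -1765/78624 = -0.02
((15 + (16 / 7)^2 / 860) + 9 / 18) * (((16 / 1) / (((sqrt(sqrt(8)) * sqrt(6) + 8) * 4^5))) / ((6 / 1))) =-326713 * 2^(1 / 4) * sqrt(3) / 240703680-326713 * 2^(3 / 4) * sqrt(3) / 1283752960 + 326713 * sqrt(2) / 320938240 + 326713 / 60175920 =0.00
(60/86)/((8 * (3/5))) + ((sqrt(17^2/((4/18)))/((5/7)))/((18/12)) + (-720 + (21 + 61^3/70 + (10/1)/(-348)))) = 119 * sqrt(2)/5 + 1332238657/523740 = 2577.36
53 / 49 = 1.08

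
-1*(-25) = 25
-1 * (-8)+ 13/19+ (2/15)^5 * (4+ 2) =41766841/4809375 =8.68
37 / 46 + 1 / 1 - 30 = -1297 / 46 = -28.20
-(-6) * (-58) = -348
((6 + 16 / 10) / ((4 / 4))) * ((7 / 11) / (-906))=-133 / 24915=-0.01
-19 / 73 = -0.26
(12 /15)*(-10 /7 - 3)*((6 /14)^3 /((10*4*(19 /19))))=-837 /120050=-0.01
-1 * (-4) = 4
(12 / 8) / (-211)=-0.01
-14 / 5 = -2.80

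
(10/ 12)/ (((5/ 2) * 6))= 1/ 18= 0.06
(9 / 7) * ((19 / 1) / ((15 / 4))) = 228 / 35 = 6.51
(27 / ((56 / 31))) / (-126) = -93 / 784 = -0.12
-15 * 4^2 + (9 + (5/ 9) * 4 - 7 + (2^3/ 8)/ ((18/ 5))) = -471/ 2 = -235.50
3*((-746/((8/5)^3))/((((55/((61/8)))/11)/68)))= -29010075/512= -56660.30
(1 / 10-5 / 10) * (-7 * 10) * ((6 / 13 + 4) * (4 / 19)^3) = 103936 / 89167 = 1.17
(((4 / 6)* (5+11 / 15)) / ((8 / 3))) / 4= 43 / 120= 0.36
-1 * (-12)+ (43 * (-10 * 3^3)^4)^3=11933574168558509113347000000000012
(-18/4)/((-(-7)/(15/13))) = -135/182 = -0.74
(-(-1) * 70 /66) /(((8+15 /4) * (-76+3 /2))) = -280 /231099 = -0.00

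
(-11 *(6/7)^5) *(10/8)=-106920/16807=-6.36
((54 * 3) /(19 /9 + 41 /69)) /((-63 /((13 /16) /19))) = -24219 /595840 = -0.04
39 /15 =13 /5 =2.60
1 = 1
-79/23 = -3.43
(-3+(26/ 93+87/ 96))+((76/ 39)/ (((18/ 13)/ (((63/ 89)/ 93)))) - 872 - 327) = -954148829/ 794592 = -1200.80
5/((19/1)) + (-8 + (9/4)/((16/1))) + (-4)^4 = 302059/1216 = 248.40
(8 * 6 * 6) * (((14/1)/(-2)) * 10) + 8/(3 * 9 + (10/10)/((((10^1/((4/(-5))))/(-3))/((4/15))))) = -68200280/3383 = -20159.70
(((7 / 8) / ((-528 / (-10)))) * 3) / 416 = 35 / 292864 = 0.00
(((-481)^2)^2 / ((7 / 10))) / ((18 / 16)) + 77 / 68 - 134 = 291191842457035 / 4284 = 67971952020.78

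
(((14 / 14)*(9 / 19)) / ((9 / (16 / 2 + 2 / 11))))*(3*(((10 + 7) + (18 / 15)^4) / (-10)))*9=-2896803 / 130625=-22.18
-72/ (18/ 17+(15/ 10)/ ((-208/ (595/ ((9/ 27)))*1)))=56576/ 9283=6.09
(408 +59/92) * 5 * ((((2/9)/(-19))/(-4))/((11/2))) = 187975/173052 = 1.09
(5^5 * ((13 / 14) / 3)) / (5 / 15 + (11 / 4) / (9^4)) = 177693750 / 61313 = 2898.14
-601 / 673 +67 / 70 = 3021 / 47110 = 0.06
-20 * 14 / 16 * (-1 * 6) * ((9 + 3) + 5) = 1785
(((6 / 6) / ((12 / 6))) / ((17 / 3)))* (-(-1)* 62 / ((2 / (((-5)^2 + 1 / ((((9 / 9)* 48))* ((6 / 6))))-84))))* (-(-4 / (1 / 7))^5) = -47199972064 / 17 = -2776468944.94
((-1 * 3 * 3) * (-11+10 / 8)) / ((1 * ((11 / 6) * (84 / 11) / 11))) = 3861 / 56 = 68.95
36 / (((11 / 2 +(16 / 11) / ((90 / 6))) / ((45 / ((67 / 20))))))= 10692000 / 123749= 86.40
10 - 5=5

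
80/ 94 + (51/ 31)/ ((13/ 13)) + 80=120197/ 1457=82.50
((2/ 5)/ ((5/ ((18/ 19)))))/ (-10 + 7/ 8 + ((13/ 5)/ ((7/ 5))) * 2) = -672/ 47975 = -0.01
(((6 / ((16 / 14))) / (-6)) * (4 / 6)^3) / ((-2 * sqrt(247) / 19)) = 7 * sqrt(247) / 702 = 0.16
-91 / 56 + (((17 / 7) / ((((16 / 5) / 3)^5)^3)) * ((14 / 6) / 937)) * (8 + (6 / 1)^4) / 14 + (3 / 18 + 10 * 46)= 2601836644489713611890685 / 5671509111537231986688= 458.76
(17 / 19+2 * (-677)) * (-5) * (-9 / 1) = -1156905 / 19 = -60889.74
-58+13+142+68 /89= 8701 /89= 97.76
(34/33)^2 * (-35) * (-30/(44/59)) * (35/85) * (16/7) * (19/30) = 10671920/11979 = 890.89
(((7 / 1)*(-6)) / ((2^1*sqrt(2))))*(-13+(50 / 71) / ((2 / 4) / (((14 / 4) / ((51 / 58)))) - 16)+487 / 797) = 9522391473*sqrt(2) / 72940643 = 184.63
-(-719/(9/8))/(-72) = -719/81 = -8.88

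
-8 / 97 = -0.08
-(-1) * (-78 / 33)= -26 / 11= -2.36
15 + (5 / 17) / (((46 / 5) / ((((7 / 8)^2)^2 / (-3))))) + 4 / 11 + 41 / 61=103354887385 / 6447783936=16.03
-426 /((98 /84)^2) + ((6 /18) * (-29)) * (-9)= -11073 /49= -225.98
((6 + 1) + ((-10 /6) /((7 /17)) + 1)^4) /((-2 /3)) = -18138583 /129654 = -139.90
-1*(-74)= 74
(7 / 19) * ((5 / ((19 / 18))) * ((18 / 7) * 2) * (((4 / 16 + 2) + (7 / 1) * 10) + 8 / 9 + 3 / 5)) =238914 / 361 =661.81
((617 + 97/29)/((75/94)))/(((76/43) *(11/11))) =3635779/8265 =439.90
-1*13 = -13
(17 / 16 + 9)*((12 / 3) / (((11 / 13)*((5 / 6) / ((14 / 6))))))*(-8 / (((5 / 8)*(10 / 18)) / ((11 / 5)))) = -4219488 / 625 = -6751.18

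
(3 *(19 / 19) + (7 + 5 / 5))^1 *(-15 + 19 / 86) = -162.57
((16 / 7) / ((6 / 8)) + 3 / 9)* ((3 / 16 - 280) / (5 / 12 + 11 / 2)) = -4477 / 28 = -159.89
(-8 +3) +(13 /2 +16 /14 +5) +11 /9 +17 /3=1831 /126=14.53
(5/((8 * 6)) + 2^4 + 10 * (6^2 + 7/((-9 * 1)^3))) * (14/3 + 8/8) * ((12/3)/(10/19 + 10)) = 1416600157/1749600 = 809.67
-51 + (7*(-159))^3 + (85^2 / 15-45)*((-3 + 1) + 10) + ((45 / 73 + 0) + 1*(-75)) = -301945489862 / 219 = -1378746529.05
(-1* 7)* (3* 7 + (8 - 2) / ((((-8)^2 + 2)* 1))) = -1624 / 11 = -147.64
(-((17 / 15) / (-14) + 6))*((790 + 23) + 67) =-109384 / 21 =-5208.76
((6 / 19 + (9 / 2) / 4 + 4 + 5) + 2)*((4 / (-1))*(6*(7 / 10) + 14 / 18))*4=-847168 / 855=-990.84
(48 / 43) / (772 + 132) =6 / 4859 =0.00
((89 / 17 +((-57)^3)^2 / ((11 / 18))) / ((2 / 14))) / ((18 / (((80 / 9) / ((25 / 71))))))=41726978328071848 / 75735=550960300099.98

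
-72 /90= -4 /5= -0.80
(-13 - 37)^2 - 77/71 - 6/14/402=2498.91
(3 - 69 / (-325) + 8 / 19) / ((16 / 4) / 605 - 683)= -2714756 / 510315585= -0.01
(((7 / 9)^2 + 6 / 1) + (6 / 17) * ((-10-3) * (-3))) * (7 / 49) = 4007 / 1377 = 2.91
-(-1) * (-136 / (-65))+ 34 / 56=4913 / 1820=2.70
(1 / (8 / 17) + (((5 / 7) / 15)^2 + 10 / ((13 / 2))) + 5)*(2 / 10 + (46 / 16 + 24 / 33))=18997871 / 576576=32.95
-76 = -76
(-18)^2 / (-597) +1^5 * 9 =1683 / 199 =8.46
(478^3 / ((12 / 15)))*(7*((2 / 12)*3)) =477817165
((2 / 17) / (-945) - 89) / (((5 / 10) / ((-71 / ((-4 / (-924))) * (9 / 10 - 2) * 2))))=-24566600234 / 3825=-6422640.58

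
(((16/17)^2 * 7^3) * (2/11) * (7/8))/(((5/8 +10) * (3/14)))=17210368/810645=21.23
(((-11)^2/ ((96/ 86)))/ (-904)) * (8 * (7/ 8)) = -36421/ 43392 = -0.84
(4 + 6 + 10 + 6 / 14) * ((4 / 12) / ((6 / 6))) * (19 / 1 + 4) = 3289 / 21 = 156.62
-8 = -8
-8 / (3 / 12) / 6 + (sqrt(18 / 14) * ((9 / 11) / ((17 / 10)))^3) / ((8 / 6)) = -16 / 3 + 1640250 * sqrt(7) / 45774421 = -5.24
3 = 3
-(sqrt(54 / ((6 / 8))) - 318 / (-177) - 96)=5558 / 59 - 6* sqrt(2)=85.72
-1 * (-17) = 17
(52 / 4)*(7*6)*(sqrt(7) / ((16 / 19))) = 5187*sqrt(7) / 8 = 1715.44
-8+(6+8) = 6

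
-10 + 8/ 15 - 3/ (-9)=-137/ 15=-9.13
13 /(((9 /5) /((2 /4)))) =65 /18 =3.61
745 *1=745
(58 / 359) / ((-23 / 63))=-3654 / 8257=-0.44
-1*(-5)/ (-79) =-5/ 79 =-0.06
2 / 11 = 0.18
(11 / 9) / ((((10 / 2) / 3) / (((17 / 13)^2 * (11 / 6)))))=34969 / 15210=2.30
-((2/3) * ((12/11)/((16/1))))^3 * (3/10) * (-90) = 27/10648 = 0.00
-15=-15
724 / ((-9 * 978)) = -362 / 4401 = -0.08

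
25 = 25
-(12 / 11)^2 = -144 / 121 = -1.19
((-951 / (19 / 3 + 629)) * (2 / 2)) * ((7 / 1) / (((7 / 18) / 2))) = -51354 / 953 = -53.89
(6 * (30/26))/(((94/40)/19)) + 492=334812/611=547.97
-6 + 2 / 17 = -100 / 17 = -5.88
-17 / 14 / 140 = -17 / 1960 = -0.01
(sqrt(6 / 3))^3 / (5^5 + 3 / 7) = 7 * sqrt(2) / 10939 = 0.00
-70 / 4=-35 / 2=-17.50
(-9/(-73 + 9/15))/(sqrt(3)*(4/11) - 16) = -5445/699746 - 495*sqrt(3)/2798984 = -0.01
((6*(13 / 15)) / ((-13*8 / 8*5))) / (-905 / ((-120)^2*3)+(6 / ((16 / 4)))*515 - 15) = -3456 / 32723095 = -0.00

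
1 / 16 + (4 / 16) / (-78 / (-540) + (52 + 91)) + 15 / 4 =786223 / 206128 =3.81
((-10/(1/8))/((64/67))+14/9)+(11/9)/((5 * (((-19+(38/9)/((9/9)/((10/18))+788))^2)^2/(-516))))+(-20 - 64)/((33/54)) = -90331753941139391453752485289/411253224957505713503637180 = -219.65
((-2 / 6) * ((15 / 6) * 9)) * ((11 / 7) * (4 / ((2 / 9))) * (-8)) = 11880 / 7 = 1697.14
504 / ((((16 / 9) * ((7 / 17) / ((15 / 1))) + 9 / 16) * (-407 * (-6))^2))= 514080 / 3718323103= 0.00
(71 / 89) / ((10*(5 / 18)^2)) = 11502 / 11125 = 1.03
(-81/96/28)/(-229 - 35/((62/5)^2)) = 8649/65792608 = 0.00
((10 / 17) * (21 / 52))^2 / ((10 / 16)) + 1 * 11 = 541661 / 48841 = 11.09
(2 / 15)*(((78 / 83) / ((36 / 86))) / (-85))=-1118 / 317475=-0.00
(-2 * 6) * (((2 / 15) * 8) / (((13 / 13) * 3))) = -64 / 15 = -4.27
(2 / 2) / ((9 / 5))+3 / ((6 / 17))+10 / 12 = 89 / 9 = 9.89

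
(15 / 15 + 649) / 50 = 13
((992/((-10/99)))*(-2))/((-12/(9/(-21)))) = 24552/35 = 701.49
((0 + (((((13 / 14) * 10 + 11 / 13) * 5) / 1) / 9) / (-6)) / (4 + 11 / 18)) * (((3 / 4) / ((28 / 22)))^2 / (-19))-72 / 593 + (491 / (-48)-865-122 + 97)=-360416735480209 / 400308758304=-900.35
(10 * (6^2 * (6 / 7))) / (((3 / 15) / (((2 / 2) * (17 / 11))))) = 183600 / 77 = 2384.42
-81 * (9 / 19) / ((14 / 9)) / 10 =-2.47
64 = 64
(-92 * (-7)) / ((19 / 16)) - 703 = -3053 / 19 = -160.68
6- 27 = -21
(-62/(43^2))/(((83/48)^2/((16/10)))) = -1142784/63688805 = -0.02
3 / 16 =0.19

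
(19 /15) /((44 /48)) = 76 /55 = 1.38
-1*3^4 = -81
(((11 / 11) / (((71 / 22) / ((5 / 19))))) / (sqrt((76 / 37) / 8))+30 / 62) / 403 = 110 * sqrt(1406) / 10329293+15 / 12493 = 0.00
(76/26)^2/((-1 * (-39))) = 1444/6591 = 0.22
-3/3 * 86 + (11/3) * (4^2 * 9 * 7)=3610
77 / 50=1.54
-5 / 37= -0.14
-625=-625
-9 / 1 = -9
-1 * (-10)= 10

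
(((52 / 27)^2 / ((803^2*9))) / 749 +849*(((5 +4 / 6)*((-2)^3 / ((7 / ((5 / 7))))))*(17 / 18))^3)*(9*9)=-418930817853834240208 / 73054272081483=-5734514.98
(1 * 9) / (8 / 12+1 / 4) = 108 / 11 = 9.82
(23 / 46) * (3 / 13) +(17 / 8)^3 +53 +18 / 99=4604767 / 73216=62.89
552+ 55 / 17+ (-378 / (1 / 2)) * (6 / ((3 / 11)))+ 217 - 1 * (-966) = -253194 / 17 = -14893.76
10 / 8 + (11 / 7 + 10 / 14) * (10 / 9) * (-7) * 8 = -5075 / 36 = -140.97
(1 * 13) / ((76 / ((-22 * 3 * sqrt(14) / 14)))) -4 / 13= -429 * sqrt(14) / 532 -4 / 13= -3.32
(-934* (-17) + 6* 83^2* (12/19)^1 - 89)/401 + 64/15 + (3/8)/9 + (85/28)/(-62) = 10786433863/99199380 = 108.73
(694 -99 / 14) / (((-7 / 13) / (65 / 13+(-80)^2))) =-8171015.36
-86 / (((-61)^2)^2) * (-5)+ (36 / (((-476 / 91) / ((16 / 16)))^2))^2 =32032110873361 / 18502695778576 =1.73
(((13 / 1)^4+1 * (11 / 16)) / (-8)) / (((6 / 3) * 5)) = -456987 / 1280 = -357.02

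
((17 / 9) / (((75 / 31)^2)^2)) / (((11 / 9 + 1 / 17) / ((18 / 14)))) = 266897569 / 4823437500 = 0.06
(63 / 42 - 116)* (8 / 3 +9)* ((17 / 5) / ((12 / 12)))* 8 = -109004 / 3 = -36334.67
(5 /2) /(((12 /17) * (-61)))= -85 /1464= -0.06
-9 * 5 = -45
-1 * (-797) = 797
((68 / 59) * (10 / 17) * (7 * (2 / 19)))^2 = 313600 / 1256641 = 0.25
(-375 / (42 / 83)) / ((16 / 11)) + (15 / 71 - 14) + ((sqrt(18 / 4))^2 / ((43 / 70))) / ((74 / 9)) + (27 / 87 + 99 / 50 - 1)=-9559400648753 / 18344866400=-521.09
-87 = -87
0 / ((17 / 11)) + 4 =4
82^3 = 551368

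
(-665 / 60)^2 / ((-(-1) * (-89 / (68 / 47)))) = -300713 / 150588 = -2.00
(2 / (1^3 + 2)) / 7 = 0.10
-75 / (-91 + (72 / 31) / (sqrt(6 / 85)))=27900*sqrt(510) / 7884601 + 6558825 / 7884601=0.91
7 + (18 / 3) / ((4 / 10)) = 22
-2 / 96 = -1 / 48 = -0.02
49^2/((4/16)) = 9604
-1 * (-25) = 25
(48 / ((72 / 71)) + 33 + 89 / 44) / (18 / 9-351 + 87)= -10871 / 34584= -0.31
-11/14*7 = -11/2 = -5.50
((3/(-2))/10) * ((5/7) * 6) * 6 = -3.86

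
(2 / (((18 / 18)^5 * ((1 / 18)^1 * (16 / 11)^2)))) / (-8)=-1089 / 512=-2.13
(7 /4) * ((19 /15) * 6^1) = 133 /10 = 13.30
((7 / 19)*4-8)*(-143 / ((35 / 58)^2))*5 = 59650448 / 4655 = 12814.27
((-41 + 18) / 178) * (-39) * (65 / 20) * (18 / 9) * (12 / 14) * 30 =524745 / 623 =842.29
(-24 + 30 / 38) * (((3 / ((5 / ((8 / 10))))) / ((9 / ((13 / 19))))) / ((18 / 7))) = -8918 / 27075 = -0.33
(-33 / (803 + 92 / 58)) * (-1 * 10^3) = 957000 / 23333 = 41.01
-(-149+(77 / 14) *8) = 105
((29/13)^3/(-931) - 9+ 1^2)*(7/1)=-16387645/292201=-56.08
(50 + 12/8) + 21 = 145/2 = 72.50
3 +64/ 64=4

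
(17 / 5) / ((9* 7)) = 17 / 315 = 0.05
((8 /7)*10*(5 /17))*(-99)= -39600 /119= -332.77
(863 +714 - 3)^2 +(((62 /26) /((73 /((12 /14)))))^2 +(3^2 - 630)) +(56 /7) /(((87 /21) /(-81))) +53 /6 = 19017457680002563 /7678524126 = 2476707.42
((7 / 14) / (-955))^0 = 1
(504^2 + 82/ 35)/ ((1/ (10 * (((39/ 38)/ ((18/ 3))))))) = 57789173/ 133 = 434505.06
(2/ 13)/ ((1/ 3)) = 6/ 13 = 0.46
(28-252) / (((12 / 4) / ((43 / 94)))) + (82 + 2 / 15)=33824 / 705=47.98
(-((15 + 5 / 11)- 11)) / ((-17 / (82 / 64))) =0.34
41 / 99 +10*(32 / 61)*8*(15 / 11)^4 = 1169728831 / 8037909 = 145.53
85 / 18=4.72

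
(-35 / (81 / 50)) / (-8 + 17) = -1750 / 729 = -2.40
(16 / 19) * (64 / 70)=512 / 665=0.77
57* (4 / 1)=228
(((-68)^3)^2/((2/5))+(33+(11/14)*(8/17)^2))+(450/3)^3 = 500029121062991/2023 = 247172081593.17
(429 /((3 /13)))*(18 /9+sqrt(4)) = 7436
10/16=5/8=0.62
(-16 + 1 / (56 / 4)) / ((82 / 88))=-4906 / 287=-17.09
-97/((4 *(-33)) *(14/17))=1649/1848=0.89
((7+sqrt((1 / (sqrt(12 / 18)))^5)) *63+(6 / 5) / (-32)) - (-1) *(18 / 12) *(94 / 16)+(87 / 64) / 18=189 *2^(3 / 4) *3^(1 / 4) / 4+863713 / 1920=554.43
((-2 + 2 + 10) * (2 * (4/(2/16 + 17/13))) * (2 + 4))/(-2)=-167.52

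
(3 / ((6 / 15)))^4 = 50625 / 16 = 3164.06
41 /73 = 0.56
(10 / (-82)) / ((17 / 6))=-30 / 697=-0.04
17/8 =2.12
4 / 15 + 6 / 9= 14 / 15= 0.93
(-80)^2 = 6400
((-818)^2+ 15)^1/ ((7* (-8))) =-669139/ 56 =-11948.91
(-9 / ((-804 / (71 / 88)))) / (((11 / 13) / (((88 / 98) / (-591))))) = -923 / 56914088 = -0.00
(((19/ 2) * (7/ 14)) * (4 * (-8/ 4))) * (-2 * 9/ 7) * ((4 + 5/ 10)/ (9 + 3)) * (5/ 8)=2565/ 112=22.90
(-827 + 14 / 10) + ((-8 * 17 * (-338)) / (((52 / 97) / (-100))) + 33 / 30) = -17151249 / 2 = -8575624.50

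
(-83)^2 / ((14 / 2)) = 6889 / 7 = 984.14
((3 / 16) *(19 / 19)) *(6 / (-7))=-9 / 56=-0.16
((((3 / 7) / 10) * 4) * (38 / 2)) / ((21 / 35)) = 38 / 7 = 5.43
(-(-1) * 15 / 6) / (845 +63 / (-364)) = 130 / 43931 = 0.00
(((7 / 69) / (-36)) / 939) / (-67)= 7 / 156275892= 0.00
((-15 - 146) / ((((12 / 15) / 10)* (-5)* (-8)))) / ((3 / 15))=-251.56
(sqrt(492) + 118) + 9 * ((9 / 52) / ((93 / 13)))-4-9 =2 * sqrt(123) + 13047 / 124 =127.40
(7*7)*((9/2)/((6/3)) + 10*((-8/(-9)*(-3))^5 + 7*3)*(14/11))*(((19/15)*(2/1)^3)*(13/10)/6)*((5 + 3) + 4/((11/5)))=-1528116.36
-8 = -8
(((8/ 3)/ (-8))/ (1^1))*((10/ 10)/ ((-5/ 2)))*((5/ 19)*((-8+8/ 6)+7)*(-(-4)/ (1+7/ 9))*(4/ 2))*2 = 2/ 19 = 0.11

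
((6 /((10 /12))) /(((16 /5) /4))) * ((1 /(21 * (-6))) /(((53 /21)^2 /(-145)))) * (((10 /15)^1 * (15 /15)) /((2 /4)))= 6090 /2809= 2.17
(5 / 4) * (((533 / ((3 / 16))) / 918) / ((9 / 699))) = 1241890 / 4131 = 300.63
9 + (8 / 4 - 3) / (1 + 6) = 62 / 7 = 8.86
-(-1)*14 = 14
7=7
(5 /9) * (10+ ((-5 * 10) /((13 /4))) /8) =175 /39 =4.49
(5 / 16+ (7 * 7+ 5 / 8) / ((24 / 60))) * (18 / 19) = 8955 / 76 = 117.83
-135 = -135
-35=-35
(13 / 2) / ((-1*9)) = -13 / 18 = -0.72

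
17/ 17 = 1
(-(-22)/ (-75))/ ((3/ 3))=-22/ 75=-0.29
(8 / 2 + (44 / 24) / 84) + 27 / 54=2279 / 504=4.52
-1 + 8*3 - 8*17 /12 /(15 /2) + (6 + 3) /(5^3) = 24256 /1125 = 21.56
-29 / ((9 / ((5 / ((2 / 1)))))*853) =-145 / 15354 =-0.01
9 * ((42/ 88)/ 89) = 189/ 3916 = 0.05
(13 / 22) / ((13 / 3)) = 3 / 22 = 0.14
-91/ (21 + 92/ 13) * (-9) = 10647/ 365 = 29.17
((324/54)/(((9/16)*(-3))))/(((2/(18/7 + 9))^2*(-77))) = 5832/3773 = 1.55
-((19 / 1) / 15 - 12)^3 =4173281 / 3375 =1236.53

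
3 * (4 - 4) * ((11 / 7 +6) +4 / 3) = 0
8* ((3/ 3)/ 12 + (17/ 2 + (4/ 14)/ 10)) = 7234/ 105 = 68.90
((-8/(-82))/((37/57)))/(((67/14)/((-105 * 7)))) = -2346120/101639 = -23.08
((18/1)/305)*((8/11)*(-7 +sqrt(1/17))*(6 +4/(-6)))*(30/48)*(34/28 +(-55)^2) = -2925.72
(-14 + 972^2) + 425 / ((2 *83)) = 944772.56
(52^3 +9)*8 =1124936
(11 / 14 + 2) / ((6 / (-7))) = -13 / 4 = -3.25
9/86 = 0.10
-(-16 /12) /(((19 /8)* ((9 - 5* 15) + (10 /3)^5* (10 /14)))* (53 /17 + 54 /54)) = 11016 /18417365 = 0.00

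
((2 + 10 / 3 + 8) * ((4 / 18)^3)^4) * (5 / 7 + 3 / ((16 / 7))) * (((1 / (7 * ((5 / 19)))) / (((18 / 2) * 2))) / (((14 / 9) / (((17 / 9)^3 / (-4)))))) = -2712290432 / 211861974925393821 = -0.00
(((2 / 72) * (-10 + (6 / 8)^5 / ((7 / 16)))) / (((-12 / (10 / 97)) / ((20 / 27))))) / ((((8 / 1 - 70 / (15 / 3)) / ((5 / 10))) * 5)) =-21185 / 760306176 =-0.00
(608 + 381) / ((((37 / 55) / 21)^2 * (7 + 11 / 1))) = 146594525 / 2738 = 53540.73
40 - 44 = -4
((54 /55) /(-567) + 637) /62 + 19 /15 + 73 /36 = 5829889 /429660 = 13.57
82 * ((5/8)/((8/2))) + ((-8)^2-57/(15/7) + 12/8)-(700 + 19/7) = -651.00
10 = 10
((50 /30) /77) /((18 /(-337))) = -0.41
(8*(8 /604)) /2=0.05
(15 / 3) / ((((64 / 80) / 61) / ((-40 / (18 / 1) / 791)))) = -7625 / 7119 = -1.07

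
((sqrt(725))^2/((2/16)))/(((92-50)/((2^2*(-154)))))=-255200/3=-85066.67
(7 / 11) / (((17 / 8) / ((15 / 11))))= 840 / 2057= 0.41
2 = 2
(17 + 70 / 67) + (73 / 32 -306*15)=-9797381 / 2144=-4569.67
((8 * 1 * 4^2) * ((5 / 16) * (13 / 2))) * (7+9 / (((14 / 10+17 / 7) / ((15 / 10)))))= 2736.79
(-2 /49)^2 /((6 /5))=10 /7203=0.00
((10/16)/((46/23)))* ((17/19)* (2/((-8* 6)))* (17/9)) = -1445/65664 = -0.02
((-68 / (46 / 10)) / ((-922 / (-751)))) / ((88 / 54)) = -1723545 / 233266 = -7.39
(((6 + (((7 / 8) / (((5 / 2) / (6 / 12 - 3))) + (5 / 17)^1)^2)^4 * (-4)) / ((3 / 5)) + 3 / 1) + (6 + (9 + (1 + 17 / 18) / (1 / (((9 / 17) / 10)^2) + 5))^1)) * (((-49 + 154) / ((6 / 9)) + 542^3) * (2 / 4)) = 4573742263434205531697081433389 / 2057805118163279413248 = 2222631396.46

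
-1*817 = -817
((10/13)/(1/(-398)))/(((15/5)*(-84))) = 995/819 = 1.21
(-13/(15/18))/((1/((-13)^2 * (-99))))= 1305018/5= 261003.60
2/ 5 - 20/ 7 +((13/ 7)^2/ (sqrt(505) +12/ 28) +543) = 169 * sqrt(505)/ 24736 +467977849/ 865760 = 540.69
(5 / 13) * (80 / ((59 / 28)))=11200 / 767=14.60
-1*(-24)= 24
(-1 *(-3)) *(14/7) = 6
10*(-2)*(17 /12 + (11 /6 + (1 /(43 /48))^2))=-89.92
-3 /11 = -0.27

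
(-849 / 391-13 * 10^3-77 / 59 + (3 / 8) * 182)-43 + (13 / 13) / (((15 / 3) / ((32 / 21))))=-125742823583 / 9688980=-12977.92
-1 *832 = -832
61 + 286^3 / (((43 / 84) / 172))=7860268477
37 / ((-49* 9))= -37 / 441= -0.08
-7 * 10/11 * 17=-1190/11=-108.18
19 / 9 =2.11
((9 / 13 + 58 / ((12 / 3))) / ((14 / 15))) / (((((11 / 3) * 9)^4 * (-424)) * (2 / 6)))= -1975 / 20336700384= -0.00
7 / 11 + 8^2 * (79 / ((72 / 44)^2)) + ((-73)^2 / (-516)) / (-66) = 578983105 / 306504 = 1888.99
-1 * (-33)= 33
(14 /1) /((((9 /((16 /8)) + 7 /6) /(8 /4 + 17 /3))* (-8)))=-161 /68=-2.37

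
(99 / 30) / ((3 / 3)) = 33 / 10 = 3.30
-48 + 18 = -30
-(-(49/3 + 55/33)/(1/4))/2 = 36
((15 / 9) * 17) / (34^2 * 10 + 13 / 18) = 510 / 208093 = 0.00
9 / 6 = 3 / 2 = 1.50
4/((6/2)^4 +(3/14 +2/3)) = 168/3439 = 0.05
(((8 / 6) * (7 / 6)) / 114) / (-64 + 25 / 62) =-434 / 2022759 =-0.00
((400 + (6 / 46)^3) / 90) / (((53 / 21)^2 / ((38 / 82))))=4531015937 / 14012612230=0.32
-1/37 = -0.03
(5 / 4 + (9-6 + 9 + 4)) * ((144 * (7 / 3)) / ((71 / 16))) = 92736 / 71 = 1306.14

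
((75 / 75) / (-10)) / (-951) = 1 / 9510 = 0.00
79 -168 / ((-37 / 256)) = 45931 / 37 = 1241.38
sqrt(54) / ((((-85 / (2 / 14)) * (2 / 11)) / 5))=-33 * sqrt(6) / 238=-0.34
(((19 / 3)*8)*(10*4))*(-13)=-79040 / 3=-26346.67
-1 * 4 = -4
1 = 1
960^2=921600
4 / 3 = 1.33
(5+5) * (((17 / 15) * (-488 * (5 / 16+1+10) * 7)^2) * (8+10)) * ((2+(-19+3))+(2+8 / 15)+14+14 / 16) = 41532218405657 / 40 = 1038305460141.42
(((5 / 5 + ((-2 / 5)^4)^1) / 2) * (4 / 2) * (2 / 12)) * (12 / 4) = 641 / 1250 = 0.51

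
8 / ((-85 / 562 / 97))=-436112 / 85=-5130.73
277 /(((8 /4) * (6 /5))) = 1385 /12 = 115.42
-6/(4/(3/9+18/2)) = -14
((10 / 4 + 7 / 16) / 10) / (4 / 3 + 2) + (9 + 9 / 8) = 16341 / 1600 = 10.21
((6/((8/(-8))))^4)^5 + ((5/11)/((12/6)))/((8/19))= 3656158440062976.54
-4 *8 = -32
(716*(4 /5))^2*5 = 8202496 /5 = 1640499.20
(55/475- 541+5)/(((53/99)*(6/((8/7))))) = -6719988/35245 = -190.67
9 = 9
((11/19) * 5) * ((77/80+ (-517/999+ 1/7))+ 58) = 360540191/2125872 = 169.60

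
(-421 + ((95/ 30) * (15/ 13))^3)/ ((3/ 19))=-41433433/ 17576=-2357.39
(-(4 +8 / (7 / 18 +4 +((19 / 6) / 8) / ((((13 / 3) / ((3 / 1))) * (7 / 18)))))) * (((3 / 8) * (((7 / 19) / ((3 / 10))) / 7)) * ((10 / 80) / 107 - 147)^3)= 462989386940440320535 / 397713326459392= 1164128.42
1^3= 1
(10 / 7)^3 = 1000 / 343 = 2.92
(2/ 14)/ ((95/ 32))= 32/ 665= 0.05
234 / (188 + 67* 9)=0.30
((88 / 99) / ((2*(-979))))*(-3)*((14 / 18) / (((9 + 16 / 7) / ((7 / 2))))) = 686 / 2088207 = 0.00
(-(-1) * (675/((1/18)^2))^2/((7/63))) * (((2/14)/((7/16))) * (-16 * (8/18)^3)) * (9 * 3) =-261213880320000/49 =-5330895516734.69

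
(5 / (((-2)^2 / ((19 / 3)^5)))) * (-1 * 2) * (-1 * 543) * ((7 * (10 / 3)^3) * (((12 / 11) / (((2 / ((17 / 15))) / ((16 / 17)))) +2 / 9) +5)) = 4506612842504500 / 216513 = 20814513874.48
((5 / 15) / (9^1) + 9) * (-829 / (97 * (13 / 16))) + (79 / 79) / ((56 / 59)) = -179230523 / 1906632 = -94.00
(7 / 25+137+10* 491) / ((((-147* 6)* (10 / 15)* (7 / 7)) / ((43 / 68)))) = -387559 / 71400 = -5.43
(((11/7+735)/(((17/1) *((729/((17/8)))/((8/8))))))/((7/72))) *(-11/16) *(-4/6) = 14179/23814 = 0.60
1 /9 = 0.11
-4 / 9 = -0.44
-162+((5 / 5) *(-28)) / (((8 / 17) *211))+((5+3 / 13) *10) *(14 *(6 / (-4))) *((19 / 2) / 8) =-4023172 / 2743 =-1466.71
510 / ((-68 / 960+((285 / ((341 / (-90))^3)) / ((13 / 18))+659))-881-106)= -63093977575200 / 41484395391001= -1.52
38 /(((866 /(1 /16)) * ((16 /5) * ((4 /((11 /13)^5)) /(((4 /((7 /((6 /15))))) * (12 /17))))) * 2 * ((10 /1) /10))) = 9179907 /1224423322304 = 0.00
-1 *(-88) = 88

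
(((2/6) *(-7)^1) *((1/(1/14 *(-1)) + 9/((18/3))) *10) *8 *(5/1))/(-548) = -21.29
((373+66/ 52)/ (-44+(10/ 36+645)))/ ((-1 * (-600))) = 29193/ 28139800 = 0.00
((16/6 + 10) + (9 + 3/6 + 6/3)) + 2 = 157/6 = 26.17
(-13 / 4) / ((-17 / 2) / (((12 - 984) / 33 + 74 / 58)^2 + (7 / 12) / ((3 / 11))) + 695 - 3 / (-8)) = -5833423906 / 1248109191047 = -0.00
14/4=7/2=3.50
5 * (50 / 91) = 250 / 91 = 2.75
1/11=0.09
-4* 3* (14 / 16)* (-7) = 147 / 2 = 73.50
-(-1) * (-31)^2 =961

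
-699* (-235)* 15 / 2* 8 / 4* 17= 41887575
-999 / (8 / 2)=-999 / 4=-249.75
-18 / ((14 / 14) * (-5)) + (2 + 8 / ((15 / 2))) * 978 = 15014 / 5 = 3002.80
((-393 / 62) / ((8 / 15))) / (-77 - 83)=0.07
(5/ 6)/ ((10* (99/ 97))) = 97/ 1188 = 0.08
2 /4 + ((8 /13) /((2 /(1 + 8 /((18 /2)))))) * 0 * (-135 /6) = 1 /2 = 0.50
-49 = -49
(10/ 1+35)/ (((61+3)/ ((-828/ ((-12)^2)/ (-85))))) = 207/ 4352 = 0.05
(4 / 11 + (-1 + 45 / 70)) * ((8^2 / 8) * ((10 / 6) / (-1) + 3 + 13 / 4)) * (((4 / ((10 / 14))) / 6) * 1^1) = 2 / 9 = 0.22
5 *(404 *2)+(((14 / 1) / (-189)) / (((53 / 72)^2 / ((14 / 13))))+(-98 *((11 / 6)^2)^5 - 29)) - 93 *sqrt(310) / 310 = -41982621370258765 / 1104021674496 - 3 *sqrt(310) / 10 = -38032.27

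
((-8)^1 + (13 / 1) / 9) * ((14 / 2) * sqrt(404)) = -826 * sqrt(101) / 9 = -922.36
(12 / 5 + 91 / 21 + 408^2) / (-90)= -2497061 / 1350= -1849.67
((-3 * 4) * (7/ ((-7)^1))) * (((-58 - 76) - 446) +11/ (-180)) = -104411/ 15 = -6960.73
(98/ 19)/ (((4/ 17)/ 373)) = 310709/ 38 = 8176.55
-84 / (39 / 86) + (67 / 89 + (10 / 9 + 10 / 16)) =-15223127 / 83304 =-182.74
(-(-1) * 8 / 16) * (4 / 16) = 1 / 8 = 0.12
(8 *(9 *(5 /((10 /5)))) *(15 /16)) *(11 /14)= 7425 /56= 132.59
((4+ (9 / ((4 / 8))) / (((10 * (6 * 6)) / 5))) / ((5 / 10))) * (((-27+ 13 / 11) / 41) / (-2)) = 1207 / 451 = 2.68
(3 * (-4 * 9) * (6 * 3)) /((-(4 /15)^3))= 820125 /8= 102515.62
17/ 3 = 5.67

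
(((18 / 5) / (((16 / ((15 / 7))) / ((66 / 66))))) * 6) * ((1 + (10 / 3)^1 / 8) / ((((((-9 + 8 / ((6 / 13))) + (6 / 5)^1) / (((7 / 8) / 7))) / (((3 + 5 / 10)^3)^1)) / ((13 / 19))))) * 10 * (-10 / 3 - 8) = -9558675 / 53504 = -178.65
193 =193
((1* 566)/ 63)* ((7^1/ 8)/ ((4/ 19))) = 5377/ 144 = 37.34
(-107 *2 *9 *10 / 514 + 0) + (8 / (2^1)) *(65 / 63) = -539870 / 16191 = -33.34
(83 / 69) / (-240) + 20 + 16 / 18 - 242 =-1220561 / 5520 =-221.12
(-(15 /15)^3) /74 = -1 /74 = -0.01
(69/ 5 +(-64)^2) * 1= 20549/ 5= 4109.80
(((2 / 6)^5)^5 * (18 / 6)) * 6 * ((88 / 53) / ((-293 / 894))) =-52448 / 487316474668161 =-0.00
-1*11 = -11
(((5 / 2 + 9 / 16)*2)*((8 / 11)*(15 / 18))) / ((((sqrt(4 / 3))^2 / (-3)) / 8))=-735 / 11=-66.82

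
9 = 9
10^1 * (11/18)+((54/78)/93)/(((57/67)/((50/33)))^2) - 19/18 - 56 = -48404626693/950585922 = -50.92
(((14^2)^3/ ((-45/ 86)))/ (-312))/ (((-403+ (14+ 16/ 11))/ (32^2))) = -18606866432/ 152685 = -121864.40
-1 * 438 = -438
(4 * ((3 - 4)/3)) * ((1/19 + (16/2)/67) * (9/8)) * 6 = -1971/1273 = -1.55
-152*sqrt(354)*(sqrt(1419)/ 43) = -456*sqrt(55814)/ 43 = -2505.35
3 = 3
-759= -759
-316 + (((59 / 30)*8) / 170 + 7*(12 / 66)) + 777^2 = 8462886473 / 14025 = 603414.37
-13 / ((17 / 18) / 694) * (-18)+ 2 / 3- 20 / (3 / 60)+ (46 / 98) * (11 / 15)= 2143513711 / 12495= 171549.72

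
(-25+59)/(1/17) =578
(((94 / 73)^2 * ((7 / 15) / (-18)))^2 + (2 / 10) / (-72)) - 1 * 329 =-1362216353883997 / 4140463537800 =-329.00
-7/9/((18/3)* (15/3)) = -7/270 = -0.03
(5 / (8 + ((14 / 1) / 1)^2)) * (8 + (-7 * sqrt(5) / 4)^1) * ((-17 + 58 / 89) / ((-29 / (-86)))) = -4.86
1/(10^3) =1/1000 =0.00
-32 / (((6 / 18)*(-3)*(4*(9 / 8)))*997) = 64 / 8973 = 0.01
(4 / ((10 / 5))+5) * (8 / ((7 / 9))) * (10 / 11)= 720 / 11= 65.45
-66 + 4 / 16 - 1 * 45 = -443 / 4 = -110.75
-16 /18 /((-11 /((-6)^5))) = -6912 /11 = -628.36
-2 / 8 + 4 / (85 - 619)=-275 / 1068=-0.26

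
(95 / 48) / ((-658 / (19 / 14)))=-1805 / 442176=-0.00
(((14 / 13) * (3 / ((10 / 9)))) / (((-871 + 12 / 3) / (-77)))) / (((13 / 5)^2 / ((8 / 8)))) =24255 / 634933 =0.04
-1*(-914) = 914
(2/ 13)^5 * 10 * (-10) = -3200/ 371293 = -0.01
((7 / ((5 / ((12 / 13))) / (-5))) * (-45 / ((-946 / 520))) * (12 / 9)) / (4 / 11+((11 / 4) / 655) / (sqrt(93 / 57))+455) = -35814144831360000 / 76526797741966501+10651872000 * sqrt(589) / 76526797741966501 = -0.47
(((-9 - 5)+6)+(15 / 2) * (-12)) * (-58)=5684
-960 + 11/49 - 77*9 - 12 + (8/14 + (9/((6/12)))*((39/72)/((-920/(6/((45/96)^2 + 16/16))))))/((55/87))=-644110508434/387096325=-1663.95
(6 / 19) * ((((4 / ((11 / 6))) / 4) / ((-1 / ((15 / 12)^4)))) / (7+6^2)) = -5625 / 575168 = -0.01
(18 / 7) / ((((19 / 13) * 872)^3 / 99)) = 1957527 / 15917626208512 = 0.00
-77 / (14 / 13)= -143 / 2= -71.50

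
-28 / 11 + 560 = 6132 / 11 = 557.45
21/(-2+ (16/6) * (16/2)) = 63/58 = 1.09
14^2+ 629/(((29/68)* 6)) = 38438/87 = 441.82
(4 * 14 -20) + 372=408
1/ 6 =0.17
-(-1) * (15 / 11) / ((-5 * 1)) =-3 / 11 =-0.27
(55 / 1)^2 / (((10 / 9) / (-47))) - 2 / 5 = -1279579 / 10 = -127957.90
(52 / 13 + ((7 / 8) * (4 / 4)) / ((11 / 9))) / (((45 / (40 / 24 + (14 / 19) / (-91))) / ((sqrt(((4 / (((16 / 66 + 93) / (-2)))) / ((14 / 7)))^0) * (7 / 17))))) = 714049 / 9976824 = 0.07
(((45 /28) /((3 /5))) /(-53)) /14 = -75 /20776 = -0.00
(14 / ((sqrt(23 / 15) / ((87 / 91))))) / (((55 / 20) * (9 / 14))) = 3248 * sqrt(345) / 9867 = 6.11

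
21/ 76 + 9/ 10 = 447/ 380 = 1.18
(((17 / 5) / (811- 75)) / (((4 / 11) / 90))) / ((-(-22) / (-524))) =-20043 / 736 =-27.23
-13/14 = -0.93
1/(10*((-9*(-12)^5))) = 1/22394880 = 0.00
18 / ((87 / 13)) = 78 / 29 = 2.69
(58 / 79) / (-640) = -29 / 25280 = -0.00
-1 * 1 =-1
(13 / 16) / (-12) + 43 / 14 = 4037 / 1344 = 3.00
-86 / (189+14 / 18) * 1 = -387 / 854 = -0.45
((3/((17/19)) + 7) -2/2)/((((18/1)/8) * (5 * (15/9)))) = 0.50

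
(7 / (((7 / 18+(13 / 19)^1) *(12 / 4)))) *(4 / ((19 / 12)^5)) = 41803776 / 47827807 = 0.87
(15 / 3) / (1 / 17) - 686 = -601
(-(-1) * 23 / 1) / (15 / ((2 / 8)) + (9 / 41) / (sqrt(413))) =319356380 / 833103573 -943 * sqrt(413) / 277701191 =0.38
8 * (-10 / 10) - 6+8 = -6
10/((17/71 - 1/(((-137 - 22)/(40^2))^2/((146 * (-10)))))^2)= 32218490924010/70421252703845866669729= 0.00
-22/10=-11/5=-2.20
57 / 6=19 / 2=9.50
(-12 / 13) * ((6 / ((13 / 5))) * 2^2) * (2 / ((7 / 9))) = -25920 / 1183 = -21.91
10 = 10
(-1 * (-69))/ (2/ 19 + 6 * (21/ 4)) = 2622/ 1201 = 2.18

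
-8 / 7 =-1.14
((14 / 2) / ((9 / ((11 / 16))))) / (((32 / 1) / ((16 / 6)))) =77 / 1728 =0.04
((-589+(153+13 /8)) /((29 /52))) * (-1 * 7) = 316225 /58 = 5452.16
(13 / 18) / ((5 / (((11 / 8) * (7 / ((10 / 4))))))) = 1001 / 1800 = 0.56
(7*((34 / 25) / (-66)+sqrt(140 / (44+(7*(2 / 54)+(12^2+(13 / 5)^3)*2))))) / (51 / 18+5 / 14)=-833 / 18425+22050*sqrt(26040273) / 83080871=1.31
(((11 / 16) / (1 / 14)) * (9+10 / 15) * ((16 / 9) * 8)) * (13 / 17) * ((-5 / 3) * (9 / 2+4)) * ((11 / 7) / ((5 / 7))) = -2554552 / 81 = -31537.68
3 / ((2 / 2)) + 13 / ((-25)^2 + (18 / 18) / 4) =7555 / 2501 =3.02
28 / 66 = 14 / 33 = 0.42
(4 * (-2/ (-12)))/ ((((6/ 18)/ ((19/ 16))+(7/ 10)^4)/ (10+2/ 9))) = 34960000/ 2671713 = 13.09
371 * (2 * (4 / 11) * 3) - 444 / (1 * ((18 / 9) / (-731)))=1794006 / 11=163091.45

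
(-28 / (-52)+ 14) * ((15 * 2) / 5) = 1134 / 13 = 87.23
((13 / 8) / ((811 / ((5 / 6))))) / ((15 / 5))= 65 / 116784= 0.00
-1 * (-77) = 77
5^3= 125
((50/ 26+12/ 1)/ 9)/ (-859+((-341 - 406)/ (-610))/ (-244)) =-0.00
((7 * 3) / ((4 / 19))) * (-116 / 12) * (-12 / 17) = 11571 / 17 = 680.65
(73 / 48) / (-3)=-73 / 144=-0.51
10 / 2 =5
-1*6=-6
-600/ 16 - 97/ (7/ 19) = -300.79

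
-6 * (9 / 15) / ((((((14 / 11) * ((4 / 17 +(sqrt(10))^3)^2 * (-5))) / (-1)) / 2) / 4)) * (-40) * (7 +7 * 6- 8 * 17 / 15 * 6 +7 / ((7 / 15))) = 1.71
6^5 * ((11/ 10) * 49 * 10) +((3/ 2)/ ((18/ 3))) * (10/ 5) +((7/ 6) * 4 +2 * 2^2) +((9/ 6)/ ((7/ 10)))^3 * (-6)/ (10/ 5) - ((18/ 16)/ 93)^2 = 265254071680307/ 63287616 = 4191247.65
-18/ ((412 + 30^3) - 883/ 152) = -2736/ 4165741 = -0.00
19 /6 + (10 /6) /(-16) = 49 /16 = 3.06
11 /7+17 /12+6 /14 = 41 /12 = 3.42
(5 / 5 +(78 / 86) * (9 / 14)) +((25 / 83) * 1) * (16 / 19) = 1743681 / 949354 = 1.84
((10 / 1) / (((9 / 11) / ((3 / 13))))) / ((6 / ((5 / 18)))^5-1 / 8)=2750000 / 4584303477741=0.00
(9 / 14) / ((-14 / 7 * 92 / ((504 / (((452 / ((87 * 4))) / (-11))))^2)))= -18694309788 / 293687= -63653.86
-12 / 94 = -6 / 47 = -0.13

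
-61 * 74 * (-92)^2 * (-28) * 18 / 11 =19256073984 / 11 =1750552180.36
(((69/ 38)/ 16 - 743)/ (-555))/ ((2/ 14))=632345/ 67488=9.37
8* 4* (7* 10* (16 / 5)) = 7168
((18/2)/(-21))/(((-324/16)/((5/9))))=20/1701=0.01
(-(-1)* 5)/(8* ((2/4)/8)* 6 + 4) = 5/7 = 0.71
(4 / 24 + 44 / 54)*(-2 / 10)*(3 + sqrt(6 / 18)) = -53 / 90-53*sqrt(3) / 810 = -0.70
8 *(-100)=-800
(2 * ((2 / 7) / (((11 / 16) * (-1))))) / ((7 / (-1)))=64 / 539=0.12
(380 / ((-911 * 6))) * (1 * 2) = -380 / 2733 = -0.14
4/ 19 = 0.21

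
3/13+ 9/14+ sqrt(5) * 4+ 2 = 523/182+ 4 * sqrt(5) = 11.82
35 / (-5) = -7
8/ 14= 0.57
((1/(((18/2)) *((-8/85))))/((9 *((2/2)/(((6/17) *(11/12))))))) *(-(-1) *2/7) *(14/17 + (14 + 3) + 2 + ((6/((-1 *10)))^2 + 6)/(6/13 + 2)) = -3352129/12337920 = -0.27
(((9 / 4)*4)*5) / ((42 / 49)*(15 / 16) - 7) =-2520 / 347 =-7.26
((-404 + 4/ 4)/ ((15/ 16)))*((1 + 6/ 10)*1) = -51584/ 75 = -687.79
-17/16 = -1.06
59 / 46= 1.28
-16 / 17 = -0.94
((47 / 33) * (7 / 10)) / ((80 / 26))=4277 / 13200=0.32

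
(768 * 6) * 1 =4608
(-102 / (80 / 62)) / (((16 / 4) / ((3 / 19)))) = -4743 / 1520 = -3.12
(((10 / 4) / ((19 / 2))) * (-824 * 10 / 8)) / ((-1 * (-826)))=-2575 / 7847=-0.33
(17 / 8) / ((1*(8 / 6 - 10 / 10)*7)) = 51 / 56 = 0.91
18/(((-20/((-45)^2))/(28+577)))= -2205225/2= -1102612.50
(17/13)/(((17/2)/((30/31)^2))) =0.14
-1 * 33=-33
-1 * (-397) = 397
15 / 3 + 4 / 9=49 / 9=5.44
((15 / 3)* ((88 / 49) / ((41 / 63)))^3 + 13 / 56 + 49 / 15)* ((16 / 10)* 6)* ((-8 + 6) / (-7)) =1232004939724 / 4136983025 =297.80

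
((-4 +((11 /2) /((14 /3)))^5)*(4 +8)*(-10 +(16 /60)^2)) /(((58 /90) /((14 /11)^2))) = 99545070729 /192573920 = 516.92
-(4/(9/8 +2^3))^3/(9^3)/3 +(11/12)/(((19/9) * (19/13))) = 364937379799/1228526578476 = 0.30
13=13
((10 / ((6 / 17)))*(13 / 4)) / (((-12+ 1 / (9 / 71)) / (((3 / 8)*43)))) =-427635 / 1184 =-361.18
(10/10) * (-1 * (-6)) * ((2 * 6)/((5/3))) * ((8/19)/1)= 1728/95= 18.19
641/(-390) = -641/390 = -1.64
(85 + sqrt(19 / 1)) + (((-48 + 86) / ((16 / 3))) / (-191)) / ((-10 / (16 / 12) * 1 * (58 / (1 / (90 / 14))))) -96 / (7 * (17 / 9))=sqrt(19) + 92234336027 / 1186453800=82.10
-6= -6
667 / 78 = 8.55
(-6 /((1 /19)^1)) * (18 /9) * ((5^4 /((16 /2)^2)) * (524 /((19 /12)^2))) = -465394.74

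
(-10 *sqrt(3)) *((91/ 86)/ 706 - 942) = 285971905 *sqrt(3)/ 30358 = 16315.89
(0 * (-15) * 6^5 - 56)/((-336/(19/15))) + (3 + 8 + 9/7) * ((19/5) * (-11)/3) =-107711/630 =-170.97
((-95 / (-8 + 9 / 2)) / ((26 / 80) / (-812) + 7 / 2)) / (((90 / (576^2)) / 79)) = 85581496320 / 37889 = 2258742.55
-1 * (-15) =15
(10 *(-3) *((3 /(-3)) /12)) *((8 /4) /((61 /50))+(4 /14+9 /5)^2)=447569 /29890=14.97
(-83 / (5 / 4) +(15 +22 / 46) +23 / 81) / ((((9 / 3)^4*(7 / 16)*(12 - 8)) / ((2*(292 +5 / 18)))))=-208.82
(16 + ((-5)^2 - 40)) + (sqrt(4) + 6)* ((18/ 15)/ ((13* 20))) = 337/ 325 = 1.04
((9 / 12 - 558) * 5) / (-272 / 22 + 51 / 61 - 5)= 1495659 / 8872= 168.58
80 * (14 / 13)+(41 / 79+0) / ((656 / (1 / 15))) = 21235213 / 246480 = 86.15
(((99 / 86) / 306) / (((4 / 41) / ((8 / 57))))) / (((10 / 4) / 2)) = 902 / 208335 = 0.00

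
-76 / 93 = -0.82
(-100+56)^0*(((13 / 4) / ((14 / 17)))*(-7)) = -221 / 8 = -27.62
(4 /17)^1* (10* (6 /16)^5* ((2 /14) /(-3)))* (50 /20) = -2025 /974848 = -0.00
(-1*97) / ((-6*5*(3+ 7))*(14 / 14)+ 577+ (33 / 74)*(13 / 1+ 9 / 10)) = -71780 / 209567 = -0.34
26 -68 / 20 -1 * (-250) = 272.60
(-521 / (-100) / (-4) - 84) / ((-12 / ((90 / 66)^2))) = 102363 / 7744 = 13.22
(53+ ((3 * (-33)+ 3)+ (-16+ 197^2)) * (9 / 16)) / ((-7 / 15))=-46757.28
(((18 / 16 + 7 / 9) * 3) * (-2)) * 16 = -548 / 3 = -182.67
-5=-5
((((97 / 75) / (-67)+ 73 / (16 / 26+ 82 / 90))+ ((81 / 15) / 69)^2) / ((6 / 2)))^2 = 12879574955008070072401 / 50714121113601800625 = 253.96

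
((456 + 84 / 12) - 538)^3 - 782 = -422657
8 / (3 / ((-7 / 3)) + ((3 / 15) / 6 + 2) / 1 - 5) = -1680 / 893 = -1.88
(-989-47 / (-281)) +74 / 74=-277581 / 281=-987.83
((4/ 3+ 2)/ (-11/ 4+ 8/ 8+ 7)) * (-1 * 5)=-200/ 63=-3.17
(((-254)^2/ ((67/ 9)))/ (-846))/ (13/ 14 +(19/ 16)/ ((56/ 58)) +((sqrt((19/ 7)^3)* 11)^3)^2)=-83310505894784/ 115210259335274838120667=-0.00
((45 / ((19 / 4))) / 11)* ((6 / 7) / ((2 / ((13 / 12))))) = 585 / 1463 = 0.40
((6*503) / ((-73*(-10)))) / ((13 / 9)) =13581 / 4745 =2.86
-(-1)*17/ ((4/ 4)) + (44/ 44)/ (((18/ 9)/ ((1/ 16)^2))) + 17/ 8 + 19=19521/ 512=38.13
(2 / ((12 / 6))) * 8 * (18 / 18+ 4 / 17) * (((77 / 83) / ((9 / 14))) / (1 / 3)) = 60368 / 1411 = 42.78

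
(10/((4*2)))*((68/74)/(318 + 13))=0.00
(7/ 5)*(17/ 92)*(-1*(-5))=119/ 92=1.29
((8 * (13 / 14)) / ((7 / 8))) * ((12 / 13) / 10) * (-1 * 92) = -17664 / 245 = -72.10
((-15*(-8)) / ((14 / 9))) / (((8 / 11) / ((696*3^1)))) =1550340 / 7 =221477.14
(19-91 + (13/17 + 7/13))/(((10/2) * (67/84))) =-1312416/74035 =-17.73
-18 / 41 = -0.44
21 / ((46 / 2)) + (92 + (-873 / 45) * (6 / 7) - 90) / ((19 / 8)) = -80243 / 15295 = -5.25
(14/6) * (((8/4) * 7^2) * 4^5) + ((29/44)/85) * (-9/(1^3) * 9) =2627208313/11220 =234154.04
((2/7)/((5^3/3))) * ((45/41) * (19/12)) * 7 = 171/2050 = 0.08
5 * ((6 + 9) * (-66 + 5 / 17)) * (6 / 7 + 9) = -5780475 / 119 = -48575.42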